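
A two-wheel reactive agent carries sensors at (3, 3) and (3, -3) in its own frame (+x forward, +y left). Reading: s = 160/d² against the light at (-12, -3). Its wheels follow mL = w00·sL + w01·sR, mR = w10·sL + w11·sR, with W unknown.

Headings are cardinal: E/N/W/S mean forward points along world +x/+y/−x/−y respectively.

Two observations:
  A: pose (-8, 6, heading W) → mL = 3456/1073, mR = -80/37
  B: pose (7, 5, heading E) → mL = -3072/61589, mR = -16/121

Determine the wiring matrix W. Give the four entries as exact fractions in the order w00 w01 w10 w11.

1 -1 -1/2 0

obs A: pose=(-8,6,W) → sL=160/37, sR=32/29, mL=3456/1073, mR=-80/37
obs B: pose=(7,5,E) → sL=32/121, sR=160/509, mL=-3072/61589, mR=-16/121
sensor matrix S = [[160/37, 32/29], [32/121, 160/509]]; det S = 70545408/66084997
solve [mL_A; mL_B] = S·[w00; w01] and [mR_A; mR_B] = S·[w10; w11]:
  w00 = 1, w01 = -1, w10 = -1/2, w11 = 0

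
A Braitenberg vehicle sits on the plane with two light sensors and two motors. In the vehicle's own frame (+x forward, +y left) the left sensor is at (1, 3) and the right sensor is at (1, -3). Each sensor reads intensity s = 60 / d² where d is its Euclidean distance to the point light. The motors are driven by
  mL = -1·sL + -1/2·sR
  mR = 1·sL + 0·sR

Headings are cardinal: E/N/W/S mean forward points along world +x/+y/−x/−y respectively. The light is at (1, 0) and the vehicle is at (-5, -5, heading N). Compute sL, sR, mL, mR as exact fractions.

left sensor world pos  = (-8, -4); dL² = 97
right sensor world pos = (-2, -4); dR² = 25
sL = 60/97 = 60/97
sR = 60/25 = 12/5
mL = -1·sL + -1/2·sR = -882/485
mR = 1·sL + 0·sR = 60/97

60/97 12/5 -882/485 60/97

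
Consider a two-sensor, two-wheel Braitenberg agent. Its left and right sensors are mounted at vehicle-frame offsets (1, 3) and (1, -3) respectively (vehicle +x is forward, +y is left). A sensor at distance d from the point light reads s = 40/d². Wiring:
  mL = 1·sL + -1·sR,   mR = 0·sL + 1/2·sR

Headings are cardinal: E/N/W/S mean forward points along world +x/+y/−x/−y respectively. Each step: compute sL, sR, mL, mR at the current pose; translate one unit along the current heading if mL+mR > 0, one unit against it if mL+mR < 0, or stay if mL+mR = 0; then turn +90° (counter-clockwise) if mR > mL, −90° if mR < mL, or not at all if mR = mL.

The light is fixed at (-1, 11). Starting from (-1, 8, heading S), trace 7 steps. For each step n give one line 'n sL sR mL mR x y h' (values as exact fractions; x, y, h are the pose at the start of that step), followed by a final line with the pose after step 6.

0 8/5 8/5 0 4/5 -1 8 S
1 20 4/5 96/5 2/5 -1 7 E
2 40/41 40/29 -480/1189 20/29 0 7 S
3 5 10/17 75/17 5/17 0 6 E
4 40/61 40/37 -960/2257 20/37 1 6 S
5 20/9 4/9 16/9 2/9 1 5 E
6 8/17 40/49 -288/833 20/49 2 5 S
final 2 4 E

n=0: pose=(-1,8,S); sL=8/5, sR=8/5; mL=0, mR=4/5; mL+mR=4/5 → advance +1; mR−mL=4/5 → turn +1·90°
n=1: pose=(-1,7,E); sL=20, sR=4/5; mL=96/5, mR=2/5; mL+mR=98/5 → advance +1; mR−mL=-94/5 → turn -1·90°
n=2: pose=(0,7,S); sL=40/41, sR=40/29; mL=-480/1189, mR=20/29; mL+mR=340/1189 → advance +1; mR−mL=1300/1189 → turn +1·90°
n=3: pose=(0,6,E); sL=5, sR=10/17; mL=75/17, mR=5/17; mL+mR=80/17 → advance +1; mR−mL=-70/17 → turn -1·90°
n=4: pose=(1,6,S); sL=40/61, sR=40/37; mL=-960/2257, mR=20/37; mL+mR=260/2257 → advance +1; mR−mL=2180/2257 → turn +1·90°
n=5: pose=(1,5,E); sL=20/9, sR=4/9; mL=16/9, mR=2/9; mL+mR=2 → advance +1; mR−mL=-14/9 → turn -1·90°
n=6: pose=(2,5,S); sL=8/17, sR=40/49; mL=-288/833, mR=20/49; mL+mR=52/833 → advance +1; mR−mL=628/833 → turn +1·90°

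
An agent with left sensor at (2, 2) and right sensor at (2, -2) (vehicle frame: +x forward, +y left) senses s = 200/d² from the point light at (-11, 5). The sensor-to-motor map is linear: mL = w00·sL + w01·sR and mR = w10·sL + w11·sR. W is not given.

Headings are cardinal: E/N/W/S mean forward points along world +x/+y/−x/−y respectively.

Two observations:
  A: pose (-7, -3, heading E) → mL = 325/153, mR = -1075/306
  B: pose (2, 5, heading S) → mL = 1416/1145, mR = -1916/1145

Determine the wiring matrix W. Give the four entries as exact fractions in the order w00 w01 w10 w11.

obs A: pose=(-7,-3,E) → sL=25/9, sR=25/17, mL=325/153, mR=-1075/306
obs B: pose=(2,5,S) → sL=200/229, sR=8/5, mL=1416/1145, mR=-1916/1145
sensor matrix S = [[25/9, 25/17], [200/229, 8/5]]; det S = 110720/35037
solve [mL_A; mL_B] = S·[w00; w01] and [mR_A; mR_B] = S·[w10; w11]:
  w00 = 1/2, w01 = 1/2, w10 = -1, w11 = -1/2

1/2 1/2 -1 -1/2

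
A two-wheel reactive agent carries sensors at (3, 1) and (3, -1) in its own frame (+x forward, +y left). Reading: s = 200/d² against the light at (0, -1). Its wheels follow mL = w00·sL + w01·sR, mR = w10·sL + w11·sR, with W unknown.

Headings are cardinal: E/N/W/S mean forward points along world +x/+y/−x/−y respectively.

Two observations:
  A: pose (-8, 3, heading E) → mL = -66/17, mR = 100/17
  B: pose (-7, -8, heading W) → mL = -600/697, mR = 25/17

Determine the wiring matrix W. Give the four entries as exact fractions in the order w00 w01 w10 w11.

obs A: pose=(-8,3,E) → sL=4, sR=100/17, mL=-66/17, mR=100/17
obs B: pose=(-7,-8,W) → sL=50/41, sR=25/17, mL=-600/697, mR=25/17
sensor matrix S = [[4, 100/17], [50/41, 25/17]]; det S = -900/697
solve [mL_A; mL_B] = S·[w00; w01] and [mR_A; mR_B] = S·[w10; w11]:
  w00 = 1/2, w01 = -1, w10 = 0, w11 = 1

1/2 -1 0 1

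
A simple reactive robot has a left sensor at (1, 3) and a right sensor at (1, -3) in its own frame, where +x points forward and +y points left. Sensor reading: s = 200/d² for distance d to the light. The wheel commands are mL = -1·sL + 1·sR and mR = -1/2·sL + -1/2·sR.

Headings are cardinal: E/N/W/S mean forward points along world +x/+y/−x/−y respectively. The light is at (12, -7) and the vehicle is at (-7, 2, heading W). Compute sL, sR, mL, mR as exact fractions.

left sensor world pos  = (-8, -1); dL² = 436
right sensor world pos = (-8, 5); dR² = 544
sL = 200/436 = 50/109
sR = 200/544 = 25/68
mL = -1·sL + 1·sR = -675/7412
mR = -1/2·sL + -1/2·sR = -6125/14824

50/109 25/68 -675/7412 -6125/14824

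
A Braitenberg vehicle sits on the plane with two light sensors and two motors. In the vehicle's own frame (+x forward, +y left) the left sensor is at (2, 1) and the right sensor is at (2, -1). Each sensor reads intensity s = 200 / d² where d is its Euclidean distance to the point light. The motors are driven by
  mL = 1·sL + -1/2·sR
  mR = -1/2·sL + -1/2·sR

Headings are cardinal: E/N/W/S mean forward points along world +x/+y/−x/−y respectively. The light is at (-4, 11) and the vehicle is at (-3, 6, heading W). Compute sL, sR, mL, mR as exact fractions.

200/37 200/17 -300/629 -5400/629

left sensor world pos  = (-5, 5); dL² = 37
right sensor world pos = (-5, 7); dR² = 17
sL = 200/37 = 200/37
sR = 200/17 = 200/17
mL = 1·sL + -1/2·sR = -300/629
mR = -1/2·sL + -1/2·sR = -5400/629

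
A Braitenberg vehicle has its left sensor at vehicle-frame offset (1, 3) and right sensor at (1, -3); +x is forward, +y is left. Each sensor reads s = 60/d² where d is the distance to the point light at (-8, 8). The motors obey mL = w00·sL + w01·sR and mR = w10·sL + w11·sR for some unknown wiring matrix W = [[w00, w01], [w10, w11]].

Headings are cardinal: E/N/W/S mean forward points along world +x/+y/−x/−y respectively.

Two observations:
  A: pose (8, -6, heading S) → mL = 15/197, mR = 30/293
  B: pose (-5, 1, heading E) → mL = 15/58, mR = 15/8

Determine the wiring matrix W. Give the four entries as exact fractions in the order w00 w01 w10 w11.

0 1/2 1 0

obs A: pose=(8,-6,S) → sL=30/293, sR=30/197, mL=15/197, mR=30/293
obs B: pose=(-5,1,E) → sL=15/8, sR=15/29, mL=15/58, mR=15/8
sensor matrix S = [[30/293, 30/197], [15/8, 15/29]]; det S = -1557225/6695636
solve [mL_A; mL_B] = S·[w00; w01] and [mR_A; mR_B] = S·[w10; w11]:
  w00 = 0, w01 = 1/2, w10 = 1, w11 = 0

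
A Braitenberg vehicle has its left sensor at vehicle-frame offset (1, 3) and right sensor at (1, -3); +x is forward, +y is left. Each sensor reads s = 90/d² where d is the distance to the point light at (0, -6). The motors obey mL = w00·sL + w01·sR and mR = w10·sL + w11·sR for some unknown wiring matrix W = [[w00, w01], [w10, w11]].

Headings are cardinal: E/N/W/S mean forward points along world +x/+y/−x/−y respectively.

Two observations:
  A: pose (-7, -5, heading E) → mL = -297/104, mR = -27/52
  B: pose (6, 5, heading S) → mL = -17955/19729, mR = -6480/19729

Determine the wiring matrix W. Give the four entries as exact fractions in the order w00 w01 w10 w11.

-1 -1/2 1 -1

obs A: pose=(-7,-5,E) → sL=45/26, sR=9/4, mL=-297/104, mR=-27/52
obs B: pose=(6,5,S) → sL=90/181, sR=90/109, mL=-17955/19729, mR=-6480/19729
sensor matrix S = [[45/26, 9/4], [90/181, 90/109]]; det S = 159165/512954
solve [mL_A; mL_B] = S·[w00; w01] and [mR_A; mR_B] = S·[w10; w11]:
  w00 = -1, w01 = -1/2, w10 = 1, w11 = -1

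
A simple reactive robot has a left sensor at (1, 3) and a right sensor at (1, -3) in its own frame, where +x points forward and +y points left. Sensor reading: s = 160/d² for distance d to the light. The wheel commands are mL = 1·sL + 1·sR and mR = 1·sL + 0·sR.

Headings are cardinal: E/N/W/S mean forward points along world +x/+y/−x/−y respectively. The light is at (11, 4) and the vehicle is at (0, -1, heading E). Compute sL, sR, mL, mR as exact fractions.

left sensor world pos  = (1, 2); dL² = 104
right sensor world pos = (1, -4); dR² = 164
sL = 160/104 = 20/13
sR = 160/164 = 40/41
mL = 1·sL + 1·sR = 1340/533
mR = 1·sL + 0·sR = 20/13

20/13 40/41 1340/533 20/13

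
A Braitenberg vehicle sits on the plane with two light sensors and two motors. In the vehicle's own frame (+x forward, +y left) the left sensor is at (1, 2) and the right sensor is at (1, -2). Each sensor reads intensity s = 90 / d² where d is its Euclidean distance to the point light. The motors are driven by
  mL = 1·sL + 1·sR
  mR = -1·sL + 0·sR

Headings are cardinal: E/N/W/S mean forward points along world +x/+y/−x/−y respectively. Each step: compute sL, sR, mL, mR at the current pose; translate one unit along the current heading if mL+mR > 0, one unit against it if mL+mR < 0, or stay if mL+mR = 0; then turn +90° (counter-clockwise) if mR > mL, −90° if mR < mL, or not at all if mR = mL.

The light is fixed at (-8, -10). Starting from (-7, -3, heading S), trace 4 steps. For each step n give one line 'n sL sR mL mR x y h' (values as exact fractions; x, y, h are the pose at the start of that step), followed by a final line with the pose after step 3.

0 2 90/37 164/37 -2 -7 -3 S
1 45/8 45/32 225/32 -45/8 -7 -4 W
2 90/53 90/53 180/53 -90/53 -8 -4 N
3 45/41 45/13 2430/533 -45/41 -8 -3 E
final -7 -3 S

n=0: pose=(-7,-3,S); sL=2, sR=90/37; mL=164/37, mR=-2; mL+mR=90/37 → advance +1; mR−mL=-238/37 → turn -1·90°
n=1: pose=(-7,-4,W); sL=45/8, sR=45/32; mL=225/32, mR=-45/8; mL+mR=45/32 → advance +1; mR−mL=-405/32 → turn -1·90°
n=2: pose=(-8,-4,N); sL=90/53, sR=90/53; mL=180/53, mR=-90/53; mL+mR=90/53 → advance +1; mR−mL=-270/53 → turn -1·90°
n=3: pose=(-8,-3,E); sL=45/41, sR=45/13; mL=2430/533, mR=-45/41; mL+mR=45/13 → advance +1; mR−mL=-3015/533 → turn -1·90°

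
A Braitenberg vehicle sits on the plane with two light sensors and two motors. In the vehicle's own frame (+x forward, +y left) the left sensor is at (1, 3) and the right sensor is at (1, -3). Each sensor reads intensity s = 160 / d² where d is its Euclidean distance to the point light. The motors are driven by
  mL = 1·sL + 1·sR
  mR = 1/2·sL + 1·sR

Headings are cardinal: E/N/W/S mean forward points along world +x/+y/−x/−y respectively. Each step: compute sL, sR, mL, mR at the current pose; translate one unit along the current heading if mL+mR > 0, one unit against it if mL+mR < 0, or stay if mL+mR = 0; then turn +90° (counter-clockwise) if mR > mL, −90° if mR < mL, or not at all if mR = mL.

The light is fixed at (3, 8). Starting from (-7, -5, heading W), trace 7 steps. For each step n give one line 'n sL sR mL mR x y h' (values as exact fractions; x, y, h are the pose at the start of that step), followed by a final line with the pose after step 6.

n=0: pose=(-7,-5,W); sL=160/377, sR=160/221; mL=7360/6409, mR=6000/6409; mL+mR=13360/6409 → advance +1; mR−mL=-80/377 → turn -1·90°
n=1: pose=(-8,-5,N); sL=8/17, sR=10/13; mL=274/221, mR=222/221; mL+mR=496/221 → advance +1; mR−mL=-4/17 → turn -1·90°
n=2: pose=(-8,-4,E); sL=160/181, sR=32/65; mL=16192/11765, mR=10992/11765; mL+mR=27184/11765 → advance +1; mR−mL=-80/181 → turn -1·90°
n=3: pose=(-7,-4,S); sL=80/109, sR=80/169; mL=22240/18421, mR=15480/18421; mL+mR=37720/18421 → advance +1; mR−mL=-40/109 → turn -1·90°
n=4: pose=(-7,-5,W); sL=160/377, sR=160/221; mL=7360/6409, mR=6000/6409; mL+mR=13360/6409 → advance +1; mR−mL=-80/377 → turn -1·90°
n=5: pose=(-8,-5,N); sL=8/17, sR=10/13; mL=274/221, mR=222/221; mL+mR=496/221 → advance +1; mR−mL=-4/17 → turn -1·90°
n=6: pose=(-8,-4,E); sL=160/181, sR=32/65; mL=16192/11765, mR=10992/11765; mL+mR=27184/11765 → advance +1; mR−mL=-80/181 → turn -1·90°

0 160/377 160/221 7360/6409 6000/6409 -7 -5 W
1 8/17 10/13 274/221 222/221 -8 -5 N
2 160/181 32/65 16192/11765 10992/11765 -8 -4 E
3 80/109 80/169 22240/18421 15480/18421 -7 -4 S
4 160/377 160/221 7360/6409 6000/6409 -7 -5 W
5 8/17 10/13 274/221 222/221 -8 -5 N
6 160/181 32/65 16192/11765 10992/11765 -8 -4 E
final -7 -4 S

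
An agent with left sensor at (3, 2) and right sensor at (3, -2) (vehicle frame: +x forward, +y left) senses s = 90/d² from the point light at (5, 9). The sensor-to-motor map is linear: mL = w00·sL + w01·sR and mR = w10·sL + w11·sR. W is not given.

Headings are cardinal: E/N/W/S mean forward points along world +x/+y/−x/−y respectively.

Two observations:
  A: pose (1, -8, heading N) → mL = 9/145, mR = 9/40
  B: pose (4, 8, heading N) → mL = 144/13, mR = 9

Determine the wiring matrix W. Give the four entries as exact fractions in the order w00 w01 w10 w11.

-1 1 0 1/2

obs A: pose=(1,-8,N) → sL=45/116, sR=9/20, mL=9/145, mR=9/40
obs B: pose=(4,8,N) → sL=90/13, sR=18, mL=144/13, mR=9
sensor matrix S = [[45/116, 9/20], [90/13, 18]]; det S = 1458/377
solve [mL_A; mL_B] = S·[w00; w01] and [mR_A; mR_B] = S·[w10; w11]:
  w00 = -1, w01 = 1, w10 = 0, w11 = 1/2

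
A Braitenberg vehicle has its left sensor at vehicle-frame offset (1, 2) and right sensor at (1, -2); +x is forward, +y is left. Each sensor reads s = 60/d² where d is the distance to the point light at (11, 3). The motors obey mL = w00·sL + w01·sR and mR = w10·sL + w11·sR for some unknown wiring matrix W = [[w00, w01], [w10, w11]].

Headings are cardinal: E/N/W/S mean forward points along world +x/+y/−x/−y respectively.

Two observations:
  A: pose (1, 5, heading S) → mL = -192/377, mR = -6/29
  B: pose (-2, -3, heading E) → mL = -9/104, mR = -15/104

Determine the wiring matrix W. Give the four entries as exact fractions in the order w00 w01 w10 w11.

obs A: pose=(1,5,S) → sL=12/13, sR=12/29, mL=-192/377, mR=-6/29
obs B: pose=(-2,-3,E) → sL=3/8, sR=15/52, mL=-9/104, mR=-15/104
sensor matrix S = [[12/13, 12/29], [3/8, 15/52]]; det S = 1089/9802
solve [mL_A; mL_B] = S·[w00; w01] and [mR_A; mR_B] = S·[w10; w11]:
  w00 = -1, w01 = 1, w10 = 0, w11 = -1/2

-1 1 0 -1/2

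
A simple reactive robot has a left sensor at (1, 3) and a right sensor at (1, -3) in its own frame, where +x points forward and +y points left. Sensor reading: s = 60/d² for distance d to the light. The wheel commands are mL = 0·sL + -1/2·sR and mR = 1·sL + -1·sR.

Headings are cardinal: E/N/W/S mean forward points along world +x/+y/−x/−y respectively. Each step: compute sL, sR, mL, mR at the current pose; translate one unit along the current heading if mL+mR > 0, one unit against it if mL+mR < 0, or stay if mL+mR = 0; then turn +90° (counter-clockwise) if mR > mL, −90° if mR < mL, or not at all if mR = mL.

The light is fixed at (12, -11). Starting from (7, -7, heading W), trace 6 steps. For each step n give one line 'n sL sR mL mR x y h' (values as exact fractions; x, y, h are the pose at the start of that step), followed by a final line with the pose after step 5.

0 60/37 12/17 -6/17 576/629 7 -7 W
1 10/3 2/3 -1/3 8/3 6 -7 S
2 60/61 12/5 -6/5 -432/305 6 -8 E
3 3 15/26 -15/52 63/26 5 -8 S
4 60/61 60/37 -30/37 -1440/2257 5 -9 E
5 6/13 30/17 -15/17 -288/221 4 -9 N
final 4 -10 E

n=0: pose=(7,-7,W); sL=60/37, sR=12/17; mL=-6/17, mR=576/629; mL+mR=354/629 → advance +1; mR−mL=798/629 → turn +1·90°
n=1: pose=(6,-7,S); sL=10/3, sR=2/3; mL=-1/3, mR=8/3; mL+mR=7/3 → advance +1; mR−mL=3 → turn +1·90°
n=2: pose=(6,-8,E); sL=60/61, sR=12/5; mL=-6/5, mR=-432/305; mL+mR=-798/305 → advance -1; mR−mL=-66/305 → turn -1·90°
n=3: pose=(5,-8,S); sL=3, sR=15/26; mL=-15/52, mR=63/26; mL+mR=111/52 → advance +1; mR−mL=141/52 → turn +1·90°
n=4: pose=(5,-9,E); sL=60/61, sR=60/37; mL=-30/37, mR=-1440/2257; mL+mR=-3270/2257 → advance -1; mR−mL=390/2257 → turn +1·90°
n=5: pose=(4,-9,N); sL=6/13, sR=30/17; mL=-15/17, mR=-288/221; mL+mR=-483/221 → advance -1; mR−mL=-93/221 → turn -1·90°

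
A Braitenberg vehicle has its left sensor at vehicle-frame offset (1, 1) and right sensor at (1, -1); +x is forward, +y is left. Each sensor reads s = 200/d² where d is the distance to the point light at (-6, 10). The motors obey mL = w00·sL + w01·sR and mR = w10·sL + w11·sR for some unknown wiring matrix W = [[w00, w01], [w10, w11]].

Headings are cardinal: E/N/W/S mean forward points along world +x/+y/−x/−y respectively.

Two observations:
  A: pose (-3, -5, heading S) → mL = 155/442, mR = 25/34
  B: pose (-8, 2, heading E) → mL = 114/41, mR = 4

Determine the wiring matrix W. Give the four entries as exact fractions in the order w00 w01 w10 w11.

obs A: pose=(-3,-5,S) → sL=25/34, sR=10/13, mL=155/442, mR=25/34
obs B: pose=(-8,2,E) → sL=4, sR=100/41, mL=114/41, mR=4
sensor matrix S = [[25/34, 10/13], [4, 100/41]]; det S = -11630/9061
solve [mL_A; mL_B] = S·[w00; w01] and [mR_A; mR_B] = S·[w10; w11]:
  w00 = 1, w01 = -1/2, w10 = 1, w11 = 0

1 -1/2 1 0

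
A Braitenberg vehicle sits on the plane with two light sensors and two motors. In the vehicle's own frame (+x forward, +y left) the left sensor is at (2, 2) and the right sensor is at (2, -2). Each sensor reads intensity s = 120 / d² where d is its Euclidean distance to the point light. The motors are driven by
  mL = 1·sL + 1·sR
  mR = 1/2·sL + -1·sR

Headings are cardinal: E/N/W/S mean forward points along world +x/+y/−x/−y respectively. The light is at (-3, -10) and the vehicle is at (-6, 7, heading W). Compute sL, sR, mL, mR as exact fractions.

12/25 60/193 3816/4825 -342/4825

left sensor world pos  = (-8, 5); dL² = 250
right sensor world pos = (-8, 9); dR² = 386
sL = 120/250 = 12/25
sR = 120/386 = 60/193
mL = 1·sL + 1·sR = 3816/4825
mR = 1/2·sL + -1·sR = -342/4825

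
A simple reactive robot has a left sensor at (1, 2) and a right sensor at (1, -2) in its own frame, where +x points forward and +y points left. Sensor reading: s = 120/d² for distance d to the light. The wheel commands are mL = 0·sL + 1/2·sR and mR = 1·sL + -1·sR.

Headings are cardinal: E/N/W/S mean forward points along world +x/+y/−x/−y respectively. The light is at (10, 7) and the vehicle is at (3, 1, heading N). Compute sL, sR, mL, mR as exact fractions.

left sensor world pos  = (1, 2); dL² = 106
right sensor world pos = (5, 2); dR² = 50
sL = 120/106 = 60/53
sR = 120/50 = 12/5
mL = 0·sL + 1/2·sR = 6/5
mR = 1·sL + -1·sR = -336/265

60/53 12/5 6/5 -336/265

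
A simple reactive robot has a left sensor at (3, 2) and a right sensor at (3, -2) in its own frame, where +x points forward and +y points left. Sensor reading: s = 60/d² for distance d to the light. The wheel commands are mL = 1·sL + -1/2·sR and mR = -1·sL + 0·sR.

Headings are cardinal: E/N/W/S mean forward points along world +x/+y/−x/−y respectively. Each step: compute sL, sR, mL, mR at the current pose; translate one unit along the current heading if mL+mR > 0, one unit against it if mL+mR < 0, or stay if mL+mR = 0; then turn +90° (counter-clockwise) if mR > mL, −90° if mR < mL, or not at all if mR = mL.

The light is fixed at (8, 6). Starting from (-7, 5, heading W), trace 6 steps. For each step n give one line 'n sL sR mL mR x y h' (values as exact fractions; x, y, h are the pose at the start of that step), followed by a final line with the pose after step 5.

n=0: pose=(-7,5,W); sL=20/111, sR=12/65; mL=634/7215, mR=-20/111; mL+mR=-6/65 → advance -1; mR−mL=-1934/7215 → turn -1·90°
n=1: pose=(-6,5,N); sL=3/13, sR=15/37; mL=27/962, mR=-3/13; mL+mR=-15/74 → advance -1; mR−mL=-249/962 → turn -1·90°
n=2: pose=(-6,4,E); sL=60/121, sR=60/137; mL=4590/16577, mR=-60/121; mL+mR=-30/137 → advance -1; mR−mL=-12810/16577 → turn -1·90°
n=3: pose=(-7,4,S); sL=30/97, sR=30/157; mL=3255/15229, mR=-30/97; mL+mR=-15/157 → advance -1; mR−mL=-7965/15229 → turn -1·90°
n=4: pose=(-7,5,W); sL=20/111, sR=12/65; mL=634/7215, mR=-20/111; mL+mR=-6/65 → advance -1; mR−mL=-1934/7215 → turn -1·90°
n=5: pose=(-6,5,N); sL=3/13, sR=15/37; mL=27/962, mR=-3/13; mL+mR=-15/74 → advance -1; mR−mL=-249/962 → turn -1·90°

0 20/111 12/65 634/7215 -20/111 -7 5 W
1 3/13 15/37 27/962 -3/13 -6 5 N
2 60/121 60/137 4590/16577 -60/121 -6 4 E
3 30/97 30/157 3255/15229 -30/97 -7 4 S
4 20/111 12/65 634/7215 -20/111 -7 5 W
5 3/13 15/37 27/962 -3/13 -6 5 N
final -6 4 E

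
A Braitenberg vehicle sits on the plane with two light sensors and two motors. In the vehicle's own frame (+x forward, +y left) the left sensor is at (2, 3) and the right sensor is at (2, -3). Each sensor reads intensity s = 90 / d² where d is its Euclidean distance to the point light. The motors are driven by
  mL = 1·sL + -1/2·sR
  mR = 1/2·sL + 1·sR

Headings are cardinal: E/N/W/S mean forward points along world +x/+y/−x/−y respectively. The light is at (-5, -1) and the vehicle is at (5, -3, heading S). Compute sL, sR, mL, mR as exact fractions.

18/37 18/13 -99/481 783/481

left sensor world pos  = (8, -5); dL² = 185
right sensor world pos = (2, -5); dR² = 65
sL = 90/185 = 18/37
sR = 90/65 = 18/13
mL = 1·sL + -1/2·sR = -99/481
mR = 1/2·sL + 1·sR = 783/481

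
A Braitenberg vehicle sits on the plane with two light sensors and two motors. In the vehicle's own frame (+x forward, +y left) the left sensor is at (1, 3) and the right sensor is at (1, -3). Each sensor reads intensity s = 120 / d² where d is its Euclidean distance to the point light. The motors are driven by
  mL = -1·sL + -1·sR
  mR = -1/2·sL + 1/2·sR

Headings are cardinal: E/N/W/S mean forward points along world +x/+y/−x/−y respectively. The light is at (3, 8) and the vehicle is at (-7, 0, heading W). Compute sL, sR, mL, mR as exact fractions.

left sensor world pos  = (-8, -3); dL² = 242
right sensor world pos = (-8, 3); dR² = 146
sL = 120/242 = 60/121
sR = 120/146 = 60/73
mL = -1·sL + -1·sR = -11640/8833
mR = -1/2·sL + 1/2·sR = 1440/8833

60/121 60/73 -11640/8833 1440/8833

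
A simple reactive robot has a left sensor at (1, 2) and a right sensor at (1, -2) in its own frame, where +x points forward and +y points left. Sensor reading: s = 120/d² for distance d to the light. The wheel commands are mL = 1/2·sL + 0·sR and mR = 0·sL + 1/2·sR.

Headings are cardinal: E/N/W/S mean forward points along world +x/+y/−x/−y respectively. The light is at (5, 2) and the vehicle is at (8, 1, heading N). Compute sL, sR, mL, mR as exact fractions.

120 24/5 60 12/5

left sensor world pos  = (6, 2); dL² = 1
right sensor world pos = (10, 2); dR² = 25
sL = 120/1 = 120
sR = 120/25 = 24/5
mL = 1/2·sL + 0·sR = 60
mR = 0·sL + 1/2·sR = 12/5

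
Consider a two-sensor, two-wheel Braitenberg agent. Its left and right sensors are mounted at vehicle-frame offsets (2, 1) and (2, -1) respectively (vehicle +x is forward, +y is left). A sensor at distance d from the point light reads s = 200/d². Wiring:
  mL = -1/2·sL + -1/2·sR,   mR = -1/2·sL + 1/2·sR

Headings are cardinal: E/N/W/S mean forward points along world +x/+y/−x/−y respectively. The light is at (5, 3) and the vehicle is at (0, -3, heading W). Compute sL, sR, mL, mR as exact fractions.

100/49 100/37 -4300/1813 600/1813

left sensor world pos  = (-2, -4); dL² = 98
right sensor world pos = (-2, -2); dR² = 74
sL = 200/98 = 100/49
sR = 200/74 = 100/37
mL = -1/2·sL + -1/2·sR = -4300/1813
mR = -1/2·sL + 1/2·sR = 600/1813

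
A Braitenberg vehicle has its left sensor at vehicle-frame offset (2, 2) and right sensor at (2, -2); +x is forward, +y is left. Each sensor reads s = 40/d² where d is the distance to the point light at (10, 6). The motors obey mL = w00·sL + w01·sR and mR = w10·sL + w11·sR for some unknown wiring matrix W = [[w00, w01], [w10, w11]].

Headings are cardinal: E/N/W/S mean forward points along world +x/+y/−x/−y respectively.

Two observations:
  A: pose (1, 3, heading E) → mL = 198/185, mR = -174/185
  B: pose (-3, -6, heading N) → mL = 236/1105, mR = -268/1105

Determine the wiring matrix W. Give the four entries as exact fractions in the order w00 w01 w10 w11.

1 1/2 -1/2 -1

obs A: pose=(1,3,E) → sL=4/5, sR=20/37, mL=198/185, mR=-174/185
obs B: pose=(-3,-6,N) → sL=8/65, sR=40/221, mL=236/1105, mR=-268/1105
sensor matrix S = [[4/5, 20/37], [8/65, 40/221]]; det S = 640/8177
solve [mL_A; mL_B] = S·[w00; w01] and [mR_A; mR_B] = S·[w10; w11]:
  w00 = 1, w01 = 1/2, w10 = -1/2, w11 = -1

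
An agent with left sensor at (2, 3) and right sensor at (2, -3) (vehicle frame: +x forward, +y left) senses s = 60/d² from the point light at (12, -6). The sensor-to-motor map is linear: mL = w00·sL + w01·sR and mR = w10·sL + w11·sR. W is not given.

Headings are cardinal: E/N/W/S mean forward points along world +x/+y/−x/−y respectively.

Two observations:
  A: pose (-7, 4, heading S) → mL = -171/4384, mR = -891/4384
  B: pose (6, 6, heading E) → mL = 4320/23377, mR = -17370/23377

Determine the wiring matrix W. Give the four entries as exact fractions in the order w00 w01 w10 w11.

-1/2 1/2 -1/2 -1

obs A: pose=(-7,4,S) → sL=3/16, sR=15/137, mL=-171/4384, mR=-891/4384
obs B: pose=(6,6,E) → sL=60/241, sR=60/97, mL=4320/23377, mR=-17370/23377
sensor matrix S = [[3/16, 15/137], [60/241, 60/97]]; det S = 1136565/12810596
solve [mL_A; mL_B] = S·[w00; w01] and [mR_A; mR_B] = S·[w10; w11]:
  w00 = -1/2, w01 = 1/2, w10 = -1/2, w11 = -1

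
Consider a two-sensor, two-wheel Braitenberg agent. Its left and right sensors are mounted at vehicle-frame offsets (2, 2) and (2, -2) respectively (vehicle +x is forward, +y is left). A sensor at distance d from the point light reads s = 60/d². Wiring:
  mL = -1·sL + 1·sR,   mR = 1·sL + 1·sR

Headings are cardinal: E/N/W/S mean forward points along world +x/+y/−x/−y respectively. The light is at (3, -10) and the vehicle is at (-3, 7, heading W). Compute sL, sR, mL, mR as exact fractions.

left sensor world pos  = (-5, 5); dL² = 289
right sensor world pos = (-5, 9); dR² = 425
sL = 60/289 = 60/289
sR = 60/425 = 12/85
mL = -1·sL + 1·sR = -96/1445
mR = 1·sL + 1·sR = 504/1445

60/289 12/85 -96/1445 504/1445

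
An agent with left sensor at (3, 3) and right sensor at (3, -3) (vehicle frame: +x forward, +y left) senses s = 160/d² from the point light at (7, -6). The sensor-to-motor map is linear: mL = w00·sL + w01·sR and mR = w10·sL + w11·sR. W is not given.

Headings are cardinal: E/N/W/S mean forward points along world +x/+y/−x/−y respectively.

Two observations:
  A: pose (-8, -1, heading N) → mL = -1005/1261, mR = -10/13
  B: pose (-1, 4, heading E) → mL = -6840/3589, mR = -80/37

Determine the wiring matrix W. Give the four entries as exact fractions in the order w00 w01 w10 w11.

obs A: pose=(-8,-1,N) → sL=40/97, sR=10/13, mL=-1005/1261, mR=-10/13
obs B: pose=(-1,4,E) → sL=80/97, sR=80/37, mL=-6840/3589, mR=-80/37
sensor matrix S = [[40/97, 10/13], [80/97, 80/37]]; det S = 12000/46657
solve [mL_A; mL_B] = S·[w00; w01] and [mR_A; mR_B] = S·[w10; w11]:
  w00 = -1, w01 = -1/2, w10 = 0, w11 = -1

-1 -1/2 0 -1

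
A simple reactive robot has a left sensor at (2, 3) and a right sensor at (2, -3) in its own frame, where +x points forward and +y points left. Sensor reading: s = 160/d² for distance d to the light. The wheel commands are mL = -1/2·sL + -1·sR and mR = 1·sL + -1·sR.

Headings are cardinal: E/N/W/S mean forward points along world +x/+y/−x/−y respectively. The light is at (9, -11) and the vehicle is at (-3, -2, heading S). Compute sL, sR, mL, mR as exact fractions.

left sensor world pos  = (0, -4); dL² = 130
right sensor world pos = (-6, -4); dR² = 274
sL = 160/130 = 16/13
sR = 160/274 = 80/137
mL = -1/2·sL + -1·sR = -2136/1781
mR = 1·sL + -1·sR = 1152/1781

16/13 80/137 -2136/1781 1152/1781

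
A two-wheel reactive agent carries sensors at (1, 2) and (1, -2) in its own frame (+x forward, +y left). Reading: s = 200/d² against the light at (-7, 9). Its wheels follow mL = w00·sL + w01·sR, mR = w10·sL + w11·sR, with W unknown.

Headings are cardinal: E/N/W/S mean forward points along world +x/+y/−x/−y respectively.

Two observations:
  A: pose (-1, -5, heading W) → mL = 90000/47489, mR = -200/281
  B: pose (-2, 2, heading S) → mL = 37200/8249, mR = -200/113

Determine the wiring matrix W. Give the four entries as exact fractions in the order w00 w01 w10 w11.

1 1 -1 0

obs A: pose=(-1,-5,W) → sL=200/281, sR=200/169, mL=90000/47489, mR=-200/281
obs B: pose=(-2,2,S) → sL=200/113, sR=200/73, mL=37200/8249, mR=-200/113
sensor matrix S = [[200/281, 200/169], [200/113, 200/73]]; det S = -56640000/391736761
solve [mL_A; mL_B] = S·[w00; w01] and [mR_A; mR_B] = S·[w10; w11]:
  w00 = 1, w01 = 1, w10 = -1, w11 = 0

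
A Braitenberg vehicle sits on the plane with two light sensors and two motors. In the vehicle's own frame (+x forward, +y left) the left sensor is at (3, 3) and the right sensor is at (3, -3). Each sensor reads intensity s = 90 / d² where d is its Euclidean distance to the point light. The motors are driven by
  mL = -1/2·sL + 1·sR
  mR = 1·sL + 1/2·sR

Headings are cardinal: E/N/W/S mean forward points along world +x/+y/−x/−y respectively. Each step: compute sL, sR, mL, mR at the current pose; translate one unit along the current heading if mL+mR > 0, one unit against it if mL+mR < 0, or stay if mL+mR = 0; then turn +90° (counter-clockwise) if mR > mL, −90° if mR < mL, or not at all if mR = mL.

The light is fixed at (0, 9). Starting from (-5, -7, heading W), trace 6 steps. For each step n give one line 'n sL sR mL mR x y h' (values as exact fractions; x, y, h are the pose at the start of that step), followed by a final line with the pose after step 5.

0 18/85 90/233 5553/19805 8019/19805 -5 -7 W
1 9/37 45/221 1341/16354 5643/16354 -6 -7 S
2 18/41 90/409 9/16769 9207/16769 -6 -8 E
3 9/26 9/20 18/65 297/520 -5 -8 N
4 18/85 90/233 5553/19805 8019/19805 -5 -7 W
5 9/37 45/221 1341/16354 5643/16354 -6 -7 S
final -6 -8 E

n=0: pose=(-5,-7,W); sL=18/85, sR=90/233; mL=5553/19805, mR=8019/19805; mL+mR=13572/19805 → advance +1; mR−mL=2466/19805 → turn +1·90°
n=1: pose=(-6,-7,S); sL=9/37, sR=45/221; mL=1341/16354, mR=5643/16354; mL+mR=3492/8177 → advance +1; mR−mL=2151/8177 → turn +1·90°
n=2: pose=(-6,-8,E); sL=18/41, sR=90/409; mL=9/16769, mR=9207/16769; mL+mR=9216/16769 → advance +1; mR−mL=9198/16769 → turn +1·90°
n=3: pose=(-5,-8,N); sL=9/26, sR=9/20; mL=18/65, mR=297/520; mL+mR=441/520 → advance +1; mR−mL=153/520 → turn +1·90°
n=4: pose=(-5,-7,W); sL=18/85, sR=90/233; mL=5553/19805, mR=8019/19805; mL+mR=13572/19805 → advance +1; mR−mL=2466/19805 → turn +1·90°
n=5: pose=(-6,-7,S); sL=9/37, sR=45/221; mL=1341/16354, mR=5643/16354; mL+mR=3492/8177 → advance +1; mR−mL=2151/8177 → turn +1·90°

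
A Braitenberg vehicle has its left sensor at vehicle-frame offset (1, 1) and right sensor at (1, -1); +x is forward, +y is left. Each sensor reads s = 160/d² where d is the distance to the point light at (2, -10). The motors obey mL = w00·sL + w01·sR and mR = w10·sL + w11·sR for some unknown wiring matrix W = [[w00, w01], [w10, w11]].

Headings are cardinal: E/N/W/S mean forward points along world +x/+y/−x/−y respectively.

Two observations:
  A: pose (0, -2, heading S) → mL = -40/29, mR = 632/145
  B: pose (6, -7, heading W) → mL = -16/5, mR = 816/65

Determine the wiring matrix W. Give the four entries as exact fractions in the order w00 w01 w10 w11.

0 -1/2 1/2 1

obs A: pose=(0,-2,S) → sL=16/5, sR=80/29, mL=-40/29, mR=632/145
obs B: pose=(6,-7,W) → sL=160/13, sR=32/5, mL=-16/5, mR=816/65
sensor matrix S = [[16/5, 80/29], [160/13, 32/5]]; det S = -126976/9425
solve [mL_A; mL_B] = S·[w00; w01] and [mR_A; mR_B] = S·[w10; w11]:
  w00 = 0, w01 = -1/2, w10 = 1/2, w11 = 1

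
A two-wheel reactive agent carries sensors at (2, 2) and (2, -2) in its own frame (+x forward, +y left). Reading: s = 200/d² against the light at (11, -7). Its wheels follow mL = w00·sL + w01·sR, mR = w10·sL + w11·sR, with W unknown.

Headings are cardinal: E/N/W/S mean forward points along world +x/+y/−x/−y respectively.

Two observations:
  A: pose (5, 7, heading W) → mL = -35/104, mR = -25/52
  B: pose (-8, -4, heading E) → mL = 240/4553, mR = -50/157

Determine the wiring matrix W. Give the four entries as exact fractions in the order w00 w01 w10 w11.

-1 1 -1/2 0

obs A: pose=(5,7,W) → sL=25/26, sR=5/8, mL=-35/104, mR=-25/52
obs B: pose=(-8,-4,E) → sL=100/157, sR=20/29, mL=240/4553, mR=-50/157
sensor matrix S = [[25/26, 5/8], [100/157, 20/29]]; det S = 31375/118378
solve [mL_A; mL_B] = S·[w00; w01] and [mR_A; mR_B] = S·[w10; w11]:
  w00 = -1, w01 = 1, w10 = -1/2, w11 = 0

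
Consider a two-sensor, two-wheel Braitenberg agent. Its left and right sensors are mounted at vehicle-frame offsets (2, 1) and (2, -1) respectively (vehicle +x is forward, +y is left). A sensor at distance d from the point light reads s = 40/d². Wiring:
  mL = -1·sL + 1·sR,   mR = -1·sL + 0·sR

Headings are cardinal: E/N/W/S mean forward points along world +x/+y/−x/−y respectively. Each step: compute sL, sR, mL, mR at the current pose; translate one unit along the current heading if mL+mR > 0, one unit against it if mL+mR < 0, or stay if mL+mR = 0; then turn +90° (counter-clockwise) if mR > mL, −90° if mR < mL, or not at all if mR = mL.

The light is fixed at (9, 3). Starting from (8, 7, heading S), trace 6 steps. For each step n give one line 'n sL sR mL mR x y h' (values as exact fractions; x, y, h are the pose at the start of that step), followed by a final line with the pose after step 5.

0 10 5 -5 -10 8 7 S
1 8/5 8/9 -32/45 -8/5 8 8 W
2 4/5 4/5 0 -4/5 9 8 N
3 40/29 40/13 640/377 -40/29 9 7 E
4 5 10 5 -5 10 7 S
5 4 20/13 -32/13 -4 10 7 W
final 11 7 N

n=0: pose=(8,7,S); sL=10, sR=5; mL=-5, mR=-10; mL+mR=-15 → advance -1; mR−mL=-5 → turn -1·90°
n=1: pose=(8,8,W); sL=8/5, sR=8/9; mL=-32/45, mR=-8/5; mL+mR=-104/45 → advance -1; mR−mL=-8/9 → turn -1·90°
n=2: pose=(9,8,N); sL=4/5, sR=4/5; mL=0, mR=-4/5; mL+mR=-4/5 → advance -1; mR−mL=-4/5 → turn -1·90°
n=3: pose=(9,7,E); sL=40/29, sR=40/13; mL=640/377, mR=-40/29; mL+mR=120/377 → advance +1; mR−mL=-40/13 → turn -1·90°
n=4: pose=(10,7,S); sL=5, sR=10; mL=5, mR=-5; mL+mR=0 → advance +0; mR−mL=-10 → turn -1·90°
n=5: pose=(10,7,W); sL=4, sR=20/13; mL=-32/13, mR=-4; mL+mR=-84/13 → advance -1; mR−mL=-20/13 → turn -1·90°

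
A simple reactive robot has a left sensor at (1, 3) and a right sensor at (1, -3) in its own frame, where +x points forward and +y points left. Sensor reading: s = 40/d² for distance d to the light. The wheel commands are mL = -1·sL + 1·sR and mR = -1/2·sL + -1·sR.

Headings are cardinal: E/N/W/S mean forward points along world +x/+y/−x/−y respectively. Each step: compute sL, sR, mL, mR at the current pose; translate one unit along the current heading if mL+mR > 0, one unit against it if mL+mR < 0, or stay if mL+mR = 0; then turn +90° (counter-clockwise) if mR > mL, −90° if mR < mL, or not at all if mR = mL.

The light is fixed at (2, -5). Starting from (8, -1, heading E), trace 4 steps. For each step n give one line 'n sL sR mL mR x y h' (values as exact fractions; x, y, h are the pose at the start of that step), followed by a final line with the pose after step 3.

n=0: pose=(8,-1,E); sL=20/49, sR=4/5; mL=96/245, mR=-246/245; mL+mR=-30/49 → advance -1; mR−mL=-342/245 → turn -1·90°
n=1: pose=(7,-1,S); sL=40/73, sR=40/13; mL=2400/949, mR=-3180/949; mL+mR=-60/73 → advance -1; mR−mL=-5580/949 → turn -1·90°
n=2: pose=(7,0,W); sL=2, sR=1/2; mL=-3/2, mR=-3/2; mL+mR=-3 → advance -1; mR−mL=0 → turn +0·90°
n=3: pose=(8,0,W); sL=40/29, sR=40/89; mL=-2400/2581, mR=-2940/2581; mL+mR=-60/29 → advance -1; mR−mL=-540/2581 → turn -1·90°

0 20/49 4/5 96/245 -246/245 8 -1 E
1 40/73 40/13 2400/949 -3180/949 7 -1 S
2 2 1/2 -3/2 -3/2 7 0 W
3 40/29 40/89 -2400/2581 -2940/2581 8 0 W
final 9 0 N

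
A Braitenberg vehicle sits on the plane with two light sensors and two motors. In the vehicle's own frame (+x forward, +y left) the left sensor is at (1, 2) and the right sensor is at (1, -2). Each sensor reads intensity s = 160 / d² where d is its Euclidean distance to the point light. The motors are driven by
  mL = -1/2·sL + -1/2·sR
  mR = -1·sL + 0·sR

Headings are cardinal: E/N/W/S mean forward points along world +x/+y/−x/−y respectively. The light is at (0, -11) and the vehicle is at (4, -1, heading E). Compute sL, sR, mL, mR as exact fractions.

160/169 160/89 -20640/15041 -160/169

left sensor world pos  = (5, 1); dL² = 169
right sensor world pos = (5, -3); dR² = 89
sL = 160/169 = 160/169
sR = 160/89 = 160/89
mL = -1/2·sL + -1/2·sR = -20640/15041
mR = -1·sL + 0·sR = -160/169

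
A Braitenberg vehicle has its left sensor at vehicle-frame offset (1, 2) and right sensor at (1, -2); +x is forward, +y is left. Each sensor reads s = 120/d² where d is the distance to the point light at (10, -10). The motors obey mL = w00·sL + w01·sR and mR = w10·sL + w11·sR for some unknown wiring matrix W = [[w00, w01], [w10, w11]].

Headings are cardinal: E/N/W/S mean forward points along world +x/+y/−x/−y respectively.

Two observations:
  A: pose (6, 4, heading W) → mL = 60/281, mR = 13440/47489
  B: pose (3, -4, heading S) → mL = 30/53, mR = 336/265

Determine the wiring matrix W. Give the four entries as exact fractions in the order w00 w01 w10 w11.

obs A: pose=(6,4,W) → sL=120/169, sR=120/281, mL=60/281, mR=13440/47489
obs B: pose=(3,-4,S) → sL=12/5, sR=60/53, mL=30/53, mR=336/265
sensor matrix S = [[120/169, 120/281], [12/5, 60/53]]; det S = -556416/2516917
solve [mL_A; mL_B] = S·[w00; w01] and [mR_A; mR_B] = S·[w10; w11]:
  w00 = 0, w01 = 1/2, w10 = 1, w11 = -1

0 1/2 1 -1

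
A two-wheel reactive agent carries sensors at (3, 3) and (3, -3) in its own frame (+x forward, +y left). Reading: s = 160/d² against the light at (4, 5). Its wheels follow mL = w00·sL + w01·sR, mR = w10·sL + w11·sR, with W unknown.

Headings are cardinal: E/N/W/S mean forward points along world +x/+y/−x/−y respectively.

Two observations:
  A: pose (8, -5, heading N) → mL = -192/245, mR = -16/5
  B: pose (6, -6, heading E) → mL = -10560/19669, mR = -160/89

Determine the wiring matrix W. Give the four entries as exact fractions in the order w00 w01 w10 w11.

-1/2 1/2 -1 0

obs A: pose=(8,-5,N) → sL=16/5, sR=80/49, mL=-192/245, mR=-16/5
obs B: pose=(6,-6,E) → sL=160/89, sR=160/221, mL=-10560/19669, mR=-160/89
sensor matrix S = [[16/5, 80/49], [160/89, 160/221]]; det S = -595968/963781
solve [mL_A; mL_B] = S·[w00; w01] and [mR_A; mR_B] = S·[w10; w11]:
  w00 = -1/2, w01 = 1/2, w10 = -1, w11 = 0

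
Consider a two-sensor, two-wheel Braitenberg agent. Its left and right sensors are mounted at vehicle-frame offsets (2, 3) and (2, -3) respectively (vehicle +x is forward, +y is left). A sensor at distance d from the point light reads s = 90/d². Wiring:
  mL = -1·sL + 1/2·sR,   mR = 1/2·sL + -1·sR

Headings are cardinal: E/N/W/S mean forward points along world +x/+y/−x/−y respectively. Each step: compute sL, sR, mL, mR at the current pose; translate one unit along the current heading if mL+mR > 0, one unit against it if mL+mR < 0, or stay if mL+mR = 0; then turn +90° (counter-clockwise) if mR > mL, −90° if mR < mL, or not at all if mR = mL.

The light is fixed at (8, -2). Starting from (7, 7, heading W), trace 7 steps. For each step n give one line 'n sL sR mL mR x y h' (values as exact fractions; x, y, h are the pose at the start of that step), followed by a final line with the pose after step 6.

n=0: pose=(7,7,W); sL=2, sR=10/17; mL=-29/17, mR=7/17; mL+mR=-22/17 → advance -1; mR−mL=36/17 → turn +1·90°
n=1: pose=(8,7,S); sL=45/29, sR=45/29; mL=-45/58, mR=-45/58; mL+mR=-45/29 → advance -1; mR−mL=0 → turn +0·90°
n=2: pose=(8,8,S); sL=90/73, sR=90/73; mL=-45/73, mR=-45/73; mL+mR=-90/73 → advance -1; mR−mL=0 → turn +0·90°
n=3: pose=(8,9,S); sL=1, sR=1; mL=-1/2, mR=-1/2; mL+mR=-1 → advance -1; mR−mL=0 → turn +0·90°
n=4: pose=(8,10,S); sL=90/109, sR=90/109; mL=-45/109, mR=-45/109; mL+mR=-90/109 → advance -1; mR−mL=0 → turn +0·90°
n=5: pose=(8,11,S); sL=9/13, sR=9/13; mL=-9/26, mR=-9/26; mL+mR=-9/13 → advance -1; mR−mL=0 → turn +0·90°
n=6: pose=(8,12,S); sL=10/17, sR=10/17; mL=-5/17, mR=-5/17; mL+mR=-10/17 → advance -1; mR−mL=0 → turn +0·90°

0 2 10/17 -29/17 7/17 7 7 W
1 45/29 45/29 -45/58 -45/58 8 7 S
2 90/73 90/73 -45/73 -45/73 8 8 S
3 1 1 -1/2 -1/2 8 9 S
4 90/109 90/109 -45/109 -45/109 8 10 S
5 9/13 9/13 -9/26 -9/26 8 11 S
6 10/17 10/17 -5/17 -5/17 8 12 S
final 8 13 S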